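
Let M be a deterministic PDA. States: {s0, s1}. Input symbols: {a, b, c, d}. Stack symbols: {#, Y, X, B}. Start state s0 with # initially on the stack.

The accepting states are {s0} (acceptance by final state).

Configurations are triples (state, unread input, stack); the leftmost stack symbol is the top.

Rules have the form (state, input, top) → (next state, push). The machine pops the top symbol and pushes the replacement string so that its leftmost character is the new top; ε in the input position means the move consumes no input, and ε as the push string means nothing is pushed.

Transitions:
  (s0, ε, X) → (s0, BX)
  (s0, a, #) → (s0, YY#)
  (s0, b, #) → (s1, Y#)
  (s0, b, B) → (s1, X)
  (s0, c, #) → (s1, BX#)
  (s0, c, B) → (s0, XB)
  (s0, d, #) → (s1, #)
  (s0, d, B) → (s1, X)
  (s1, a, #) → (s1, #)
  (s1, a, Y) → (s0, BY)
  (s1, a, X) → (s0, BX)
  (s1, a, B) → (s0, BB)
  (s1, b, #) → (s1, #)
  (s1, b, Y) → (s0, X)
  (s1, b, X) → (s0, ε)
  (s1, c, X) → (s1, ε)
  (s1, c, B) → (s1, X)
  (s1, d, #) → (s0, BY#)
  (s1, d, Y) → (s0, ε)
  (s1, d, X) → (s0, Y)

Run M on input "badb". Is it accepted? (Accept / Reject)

(s0, badb, #) ⊢ (s1, adb, Y#) ⊢ (s0, db, BY#) ⊢ (s1, b, XY#) ⊢ (s0, ε, Y#)
All input consumed; state s0 ∈ F.

Accept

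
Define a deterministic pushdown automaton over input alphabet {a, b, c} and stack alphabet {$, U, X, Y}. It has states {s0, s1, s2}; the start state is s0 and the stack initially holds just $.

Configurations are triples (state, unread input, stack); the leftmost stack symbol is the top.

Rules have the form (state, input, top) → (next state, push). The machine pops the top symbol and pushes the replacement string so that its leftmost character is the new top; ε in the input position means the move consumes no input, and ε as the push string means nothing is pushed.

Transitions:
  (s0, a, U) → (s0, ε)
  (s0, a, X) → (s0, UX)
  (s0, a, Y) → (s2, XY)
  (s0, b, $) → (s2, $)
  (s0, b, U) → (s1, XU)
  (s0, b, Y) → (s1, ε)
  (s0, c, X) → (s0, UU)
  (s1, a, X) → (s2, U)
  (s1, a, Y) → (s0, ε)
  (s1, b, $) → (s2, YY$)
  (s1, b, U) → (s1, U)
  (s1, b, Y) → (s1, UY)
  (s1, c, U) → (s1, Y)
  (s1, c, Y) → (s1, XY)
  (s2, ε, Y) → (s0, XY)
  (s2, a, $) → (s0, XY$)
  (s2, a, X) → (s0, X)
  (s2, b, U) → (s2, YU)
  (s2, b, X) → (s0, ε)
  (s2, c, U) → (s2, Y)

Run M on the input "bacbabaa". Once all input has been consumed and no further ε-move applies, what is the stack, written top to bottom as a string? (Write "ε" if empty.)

(s0, bacbabaa, $)
  read b, top $: go to s2, push $ → (s2, acbabaa, $)
  read a, top $: go to s0, push XY$ → (s0, cbabaa, XY$)
  read c, top X: go to s0, push UU → (s0, babaa, UUY$)
  read b, top U: go to s1, push XU → (s1, abaa, XUUY$)
  read a, top X: go to s2, push U → (s2, baa, UUUY$)
  read b, top U: go to s2, push YU → (s2, aa, YUUUY$)
  ε-move, top Y: go to s0, push XY → (s0, aa, XYUUUY$)
  read a, top X: go to s0, push UX → (s0, a, UXYUUUY$)
  read a, top U: go to s0, push ε → (s0, ε, XYUUUY$)
All input consumed in state s0 with stack XYUUUY$.

XYUUUY$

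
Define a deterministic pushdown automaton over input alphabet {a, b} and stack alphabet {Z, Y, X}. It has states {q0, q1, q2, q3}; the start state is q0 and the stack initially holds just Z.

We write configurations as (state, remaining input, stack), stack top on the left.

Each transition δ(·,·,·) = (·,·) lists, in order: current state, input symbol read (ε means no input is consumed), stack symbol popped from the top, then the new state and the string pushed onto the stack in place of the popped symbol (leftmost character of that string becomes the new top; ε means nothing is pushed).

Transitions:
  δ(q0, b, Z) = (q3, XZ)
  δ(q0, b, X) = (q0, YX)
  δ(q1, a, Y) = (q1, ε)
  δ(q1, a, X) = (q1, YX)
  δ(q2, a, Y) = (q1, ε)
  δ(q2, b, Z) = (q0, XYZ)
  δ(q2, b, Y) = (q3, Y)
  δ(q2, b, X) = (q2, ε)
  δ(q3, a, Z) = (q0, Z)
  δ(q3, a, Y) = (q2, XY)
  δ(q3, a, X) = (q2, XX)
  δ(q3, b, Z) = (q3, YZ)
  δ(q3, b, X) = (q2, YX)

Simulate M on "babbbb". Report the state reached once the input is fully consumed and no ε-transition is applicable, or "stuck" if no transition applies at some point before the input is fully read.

q0

(q0, babbbb, Z)
  read b, top Z: go to q3, push XZ → (q3, abbbb, XZ)
  read a, top X: go to q2, push XX → (q2, bbbb, XXZ)
  read b, top X: go to q2, push ε → (q2, bbb, XZ)
  read b, top X: go to q2, push ε → (q2, bb, Z)
  read b, top Z: go to q0, push XYZ → (q0, b, XYZ)
  read b, top X: go to q0, push YX → (q0, ε, YXYZ)
All input consumed; M is in state q0.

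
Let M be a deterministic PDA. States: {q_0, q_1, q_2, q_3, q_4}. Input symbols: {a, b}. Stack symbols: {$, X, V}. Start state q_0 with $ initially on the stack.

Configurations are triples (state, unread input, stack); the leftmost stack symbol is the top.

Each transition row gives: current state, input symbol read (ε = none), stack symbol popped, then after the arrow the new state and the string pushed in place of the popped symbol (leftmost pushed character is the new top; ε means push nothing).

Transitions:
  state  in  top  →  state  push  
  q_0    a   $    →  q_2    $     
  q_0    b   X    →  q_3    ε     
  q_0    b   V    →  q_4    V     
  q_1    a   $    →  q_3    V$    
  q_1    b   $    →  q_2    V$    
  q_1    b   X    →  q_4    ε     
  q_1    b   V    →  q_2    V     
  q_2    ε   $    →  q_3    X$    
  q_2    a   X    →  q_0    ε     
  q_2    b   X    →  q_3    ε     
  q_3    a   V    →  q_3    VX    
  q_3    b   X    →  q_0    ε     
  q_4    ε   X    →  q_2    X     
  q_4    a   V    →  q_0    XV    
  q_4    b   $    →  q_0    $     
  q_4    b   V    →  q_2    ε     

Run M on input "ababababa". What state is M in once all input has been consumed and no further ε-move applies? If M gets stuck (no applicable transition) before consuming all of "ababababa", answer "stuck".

q_3

(q_0, ababababa, $)
  read a, top $: go to q_2, push $ → (q_2, babababa, $)
  ε-move, top $: go to q_3, push X$ → (q_3, babababa, X$)
  read b, top X: go to q_0, push ε → (q_0, abababa, $)
  read a, top $: go to q_2, push $ → (q_2, bababa, $)
  ε-move, top $: go to q_3, push X$ → (q_3, bababa, X$)
  read b, top X: go to q_0, push ε → (q_0, ababa, $)
  read a, top $: go to q_2, push $ → (q_2, baba, $)
  ε-move, top $: go to q_3, push X$ → (q_3, baba, X$)
  read b, top X: go to q_0, push ε → (q_0, aba, $)
  read a, top $: go to q_2, push $ → (q_2, ba, $)
  ε-move, top $: go to q_3, push X$ → (q_3, ba, X$)
  read b, top X: go to q_0, push ε → (q_0, a, $)
  read a, top $: go to q_2, push $ → (q_2, ε, $)
  ε-move, top $: go to q_3, push X$ → (q_3, ε, X$)
All input consumed; M is in state q_3.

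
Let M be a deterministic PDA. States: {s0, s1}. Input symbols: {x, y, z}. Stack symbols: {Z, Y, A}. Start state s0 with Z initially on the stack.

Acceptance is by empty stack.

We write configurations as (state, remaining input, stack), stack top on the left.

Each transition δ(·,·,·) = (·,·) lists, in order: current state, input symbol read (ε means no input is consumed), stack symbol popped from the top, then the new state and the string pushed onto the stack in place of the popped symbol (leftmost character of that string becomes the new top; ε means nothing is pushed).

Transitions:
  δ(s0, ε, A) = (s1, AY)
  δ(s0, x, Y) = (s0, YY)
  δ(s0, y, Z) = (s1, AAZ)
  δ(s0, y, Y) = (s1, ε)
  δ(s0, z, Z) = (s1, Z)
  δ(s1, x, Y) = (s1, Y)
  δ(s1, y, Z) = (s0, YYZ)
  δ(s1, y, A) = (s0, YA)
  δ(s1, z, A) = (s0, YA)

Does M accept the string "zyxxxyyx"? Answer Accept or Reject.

Reject

(s0, zyxxxyyx, Z) ⊢ (s1, yxxxyyx, Z) ⊢ (s0, xxxyyx, YYZ) ⊢ (s0, xxyyx, YYYZ) ⊢ (s0, xyyx, YYYYZ) ⊢ (s0, yyx, YYYYYZ) ⊢ (s1, yx, YYYYZ)
No transition applies at (s1, yx, YYYYZ); input not fully consumed.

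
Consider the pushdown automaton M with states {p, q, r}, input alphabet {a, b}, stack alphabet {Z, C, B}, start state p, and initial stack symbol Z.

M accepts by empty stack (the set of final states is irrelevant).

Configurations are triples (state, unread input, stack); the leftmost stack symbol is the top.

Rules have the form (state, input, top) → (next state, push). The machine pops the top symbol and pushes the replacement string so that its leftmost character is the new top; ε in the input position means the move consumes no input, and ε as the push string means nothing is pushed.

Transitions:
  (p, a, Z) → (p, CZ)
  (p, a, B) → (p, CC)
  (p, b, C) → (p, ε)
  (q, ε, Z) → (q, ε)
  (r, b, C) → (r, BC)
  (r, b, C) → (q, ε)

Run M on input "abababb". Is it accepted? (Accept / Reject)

No computation consumes all input and empties the stack.

Reject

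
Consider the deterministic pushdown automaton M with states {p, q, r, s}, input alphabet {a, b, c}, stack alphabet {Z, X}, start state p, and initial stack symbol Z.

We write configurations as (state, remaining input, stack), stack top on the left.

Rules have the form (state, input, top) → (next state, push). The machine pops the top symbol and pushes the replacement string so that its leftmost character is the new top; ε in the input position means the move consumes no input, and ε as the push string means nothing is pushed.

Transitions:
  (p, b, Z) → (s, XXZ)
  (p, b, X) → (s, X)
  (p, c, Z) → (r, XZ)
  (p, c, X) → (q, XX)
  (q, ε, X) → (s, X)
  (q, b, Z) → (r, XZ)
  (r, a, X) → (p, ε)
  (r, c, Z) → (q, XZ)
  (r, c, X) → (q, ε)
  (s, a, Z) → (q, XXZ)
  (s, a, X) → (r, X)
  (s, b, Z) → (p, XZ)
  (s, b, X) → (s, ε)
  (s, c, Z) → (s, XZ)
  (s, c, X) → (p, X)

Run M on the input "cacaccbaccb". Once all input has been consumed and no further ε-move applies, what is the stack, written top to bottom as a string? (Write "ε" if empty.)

XZ

(p, cacaccbaccb, Z)
  read c, top Z: go to r, push XZ → (r, acaccbaccb, XZ)
  read a, top X: go to p, push ε → (p, caccbaccb, Z)
  read c, top Z: go to r, push XZ → (r, accbaccb, XZ)
  read a, top X: go to p, push ε → (p, ccbaccb, Z)
  read c, top Z: go to r, push XZ → (r, cbaccb, XZ)
  read c, top X: go to q, push ε → (q, baccb, Z)
  read b, top Z: go to r, push XZ → (r, accb, XZ)
  read a, top X: go to p, push ε → (p, ccb, Z)
  read c, top Z: go to r, push XZ → (r, cb, XZ)
  read c, top X: go to q, push ε → (q, b, Z)
  read b, top Z: go to r, push XZ → (r, ε, XZ)
All input consumed in state r with stack XZ.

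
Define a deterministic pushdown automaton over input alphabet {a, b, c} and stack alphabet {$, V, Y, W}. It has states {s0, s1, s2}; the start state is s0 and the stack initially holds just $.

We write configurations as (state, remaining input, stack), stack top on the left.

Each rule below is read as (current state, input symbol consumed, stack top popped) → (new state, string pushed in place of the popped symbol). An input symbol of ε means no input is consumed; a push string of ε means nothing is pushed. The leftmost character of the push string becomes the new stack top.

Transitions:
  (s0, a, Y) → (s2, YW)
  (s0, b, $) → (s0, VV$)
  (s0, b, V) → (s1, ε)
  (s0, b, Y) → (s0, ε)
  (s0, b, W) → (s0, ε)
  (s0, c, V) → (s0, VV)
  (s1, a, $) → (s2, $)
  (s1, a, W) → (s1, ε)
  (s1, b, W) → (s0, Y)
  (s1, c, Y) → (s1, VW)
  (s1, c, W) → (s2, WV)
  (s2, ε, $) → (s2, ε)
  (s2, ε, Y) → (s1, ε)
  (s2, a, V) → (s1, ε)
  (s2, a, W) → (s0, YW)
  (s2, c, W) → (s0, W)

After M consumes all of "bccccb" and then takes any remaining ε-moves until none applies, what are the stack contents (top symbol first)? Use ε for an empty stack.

(s0, bccccb, $)
  read b, top $: go to s0, push VV$ → (s0, ccccb, VV$)
  read c, top V: go to s0, push VV → (s0, cccb, VVV$)
  read c, top V: go to s0, push VV → (s0, ccb, VVVV$)
  read c, top V: go to s0, push VV → (s0, cb, VVVVV$)
  read c, top V: go to s0, push VV → (s0, b, VVVVVV$)
  read b, top V: go to s1, push ε → (s1, ε, VVVVV$)
All input consumed in state s1 with stack VVVVV$.

VVVVV$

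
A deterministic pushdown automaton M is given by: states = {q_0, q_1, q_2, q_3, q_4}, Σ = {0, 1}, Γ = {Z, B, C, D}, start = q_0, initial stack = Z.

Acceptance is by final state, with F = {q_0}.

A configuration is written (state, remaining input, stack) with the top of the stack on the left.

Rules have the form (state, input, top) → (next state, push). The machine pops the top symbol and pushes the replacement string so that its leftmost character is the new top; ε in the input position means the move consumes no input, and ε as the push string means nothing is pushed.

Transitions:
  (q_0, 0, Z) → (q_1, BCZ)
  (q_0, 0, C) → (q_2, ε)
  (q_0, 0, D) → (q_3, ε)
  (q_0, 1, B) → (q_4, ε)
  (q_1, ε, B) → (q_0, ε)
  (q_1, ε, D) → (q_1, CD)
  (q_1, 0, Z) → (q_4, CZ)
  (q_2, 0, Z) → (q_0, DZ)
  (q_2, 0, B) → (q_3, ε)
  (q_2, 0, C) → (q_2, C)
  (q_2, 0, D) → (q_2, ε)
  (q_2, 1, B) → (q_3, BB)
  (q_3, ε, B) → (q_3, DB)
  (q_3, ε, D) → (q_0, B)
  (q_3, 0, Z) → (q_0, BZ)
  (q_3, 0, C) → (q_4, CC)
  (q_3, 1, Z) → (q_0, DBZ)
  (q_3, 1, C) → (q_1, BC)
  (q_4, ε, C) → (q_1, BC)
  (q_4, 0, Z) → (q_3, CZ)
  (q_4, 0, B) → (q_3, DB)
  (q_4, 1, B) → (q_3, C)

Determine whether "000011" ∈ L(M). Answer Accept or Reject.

(q_0, 000011, Z)
  read 0, top Z: go to q_1, push BCZ → (q_1, 00011, BCZ)
  ε-move, top B: go to q_0, push ε → (q_0, 00011, CZ)
  read 0, top C: go to q_2, push ε → (q_2, 0011, Z)
  read 0, top Z: go to q_0, push DZ → (q_0, 011, DZ)
  read 0, top D: go to q_3, push ε → (q_3, 11, Z)
  read 1, top Z: go to q_0, push DBZ → (q_0, 1, DBZ)
No transition applies at (q_0, 1, DBZ); input not fully consumed.

Reject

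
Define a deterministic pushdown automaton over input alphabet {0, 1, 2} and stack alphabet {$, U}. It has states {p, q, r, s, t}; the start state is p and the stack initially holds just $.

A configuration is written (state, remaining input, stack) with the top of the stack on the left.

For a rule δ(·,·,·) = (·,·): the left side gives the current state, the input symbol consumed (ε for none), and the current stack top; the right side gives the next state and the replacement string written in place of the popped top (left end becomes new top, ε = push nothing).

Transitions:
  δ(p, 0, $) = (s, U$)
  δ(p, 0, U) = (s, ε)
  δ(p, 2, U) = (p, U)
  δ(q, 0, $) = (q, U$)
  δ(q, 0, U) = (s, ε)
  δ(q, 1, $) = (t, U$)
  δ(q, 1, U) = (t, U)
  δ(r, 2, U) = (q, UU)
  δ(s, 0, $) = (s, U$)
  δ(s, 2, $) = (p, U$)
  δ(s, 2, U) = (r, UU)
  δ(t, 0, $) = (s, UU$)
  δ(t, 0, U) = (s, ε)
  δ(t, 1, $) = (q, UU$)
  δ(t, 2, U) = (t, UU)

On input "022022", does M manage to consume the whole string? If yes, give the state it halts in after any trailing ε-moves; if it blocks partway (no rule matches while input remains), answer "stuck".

(p, 022022, $)
  read 0, top $: go to s, push U$ → (s, 22022, U$)
  read 2, top U: go to r, push UU → (r, 2022, UU$)
  read 2, top U: go to q, push UU → (q, 022, UUU$)
  read 0, top U: go to s, push ε → (s, 22, UU$)
  read 2, top U: go to r, push UU → (r, 2, UUU$)
  read 2, top U: go to q, push UU → (q, ε, UUUU$)
All input consumed; M is in state q.

q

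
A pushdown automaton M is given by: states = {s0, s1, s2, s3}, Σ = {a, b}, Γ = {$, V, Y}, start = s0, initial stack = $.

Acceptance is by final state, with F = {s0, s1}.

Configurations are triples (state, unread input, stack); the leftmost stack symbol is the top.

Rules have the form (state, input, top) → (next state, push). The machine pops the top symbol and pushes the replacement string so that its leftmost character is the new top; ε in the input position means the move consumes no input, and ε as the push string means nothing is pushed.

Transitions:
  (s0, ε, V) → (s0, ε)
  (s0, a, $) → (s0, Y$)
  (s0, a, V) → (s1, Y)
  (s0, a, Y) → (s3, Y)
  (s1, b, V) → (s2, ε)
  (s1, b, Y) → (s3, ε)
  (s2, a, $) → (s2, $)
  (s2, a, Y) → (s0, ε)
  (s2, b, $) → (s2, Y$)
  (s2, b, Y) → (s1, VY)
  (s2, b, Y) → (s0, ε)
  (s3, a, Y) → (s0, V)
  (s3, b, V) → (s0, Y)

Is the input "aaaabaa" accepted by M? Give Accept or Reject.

Reject

No computation consumes all input and reaches a final state.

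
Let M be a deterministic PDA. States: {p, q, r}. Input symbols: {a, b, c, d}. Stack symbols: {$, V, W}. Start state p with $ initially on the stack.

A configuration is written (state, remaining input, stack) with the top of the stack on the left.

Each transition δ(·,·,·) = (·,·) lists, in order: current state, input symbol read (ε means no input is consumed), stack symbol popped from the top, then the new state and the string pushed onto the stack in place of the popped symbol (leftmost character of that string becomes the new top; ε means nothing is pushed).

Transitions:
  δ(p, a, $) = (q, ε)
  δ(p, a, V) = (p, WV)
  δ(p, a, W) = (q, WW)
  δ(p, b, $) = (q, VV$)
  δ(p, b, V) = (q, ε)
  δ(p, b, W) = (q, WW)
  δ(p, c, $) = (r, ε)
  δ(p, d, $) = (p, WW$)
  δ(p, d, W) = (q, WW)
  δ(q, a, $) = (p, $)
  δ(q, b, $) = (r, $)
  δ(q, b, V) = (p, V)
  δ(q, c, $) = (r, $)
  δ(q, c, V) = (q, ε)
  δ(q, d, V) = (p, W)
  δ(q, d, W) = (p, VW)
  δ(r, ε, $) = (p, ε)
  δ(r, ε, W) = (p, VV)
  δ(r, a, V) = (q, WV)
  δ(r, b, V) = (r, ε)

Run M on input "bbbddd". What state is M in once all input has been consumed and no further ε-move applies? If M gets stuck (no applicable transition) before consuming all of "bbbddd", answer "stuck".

(p, bbbddd, $) ⊢ (q, bbddd, VV$) ⊢ (p, bddd, VV$) ⊢ (q, ddd, V$) ⊢ (p, dd, W$) ⊢ (q, d, WW$) ⊢ (p, ε, VWW$)
All input consumed; M is in state p.

p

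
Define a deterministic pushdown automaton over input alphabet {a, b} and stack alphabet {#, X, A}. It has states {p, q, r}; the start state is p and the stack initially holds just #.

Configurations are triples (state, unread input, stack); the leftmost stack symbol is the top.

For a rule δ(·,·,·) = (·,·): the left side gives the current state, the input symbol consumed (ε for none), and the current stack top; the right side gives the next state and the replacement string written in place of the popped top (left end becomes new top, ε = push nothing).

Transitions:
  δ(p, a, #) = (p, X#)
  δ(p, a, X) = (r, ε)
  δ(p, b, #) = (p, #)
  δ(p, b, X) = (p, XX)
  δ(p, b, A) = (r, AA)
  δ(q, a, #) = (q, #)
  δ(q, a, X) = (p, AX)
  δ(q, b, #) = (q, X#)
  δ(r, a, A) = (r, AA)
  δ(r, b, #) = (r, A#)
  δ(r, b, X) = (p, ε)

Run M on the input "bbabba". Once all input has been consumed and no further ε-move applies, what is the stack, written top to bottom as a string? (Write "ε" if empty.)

XX#

(p, bbabba, #) ⊢ (p, babba, #) ⊢ (p, abba, #) ⊢ (p, bba, X#) ⊢ (p, ba, XX#) ⊢ (p, a, XXX#) ⊢ (r, ε, XX#)
All input consumed in state r with stack XX#.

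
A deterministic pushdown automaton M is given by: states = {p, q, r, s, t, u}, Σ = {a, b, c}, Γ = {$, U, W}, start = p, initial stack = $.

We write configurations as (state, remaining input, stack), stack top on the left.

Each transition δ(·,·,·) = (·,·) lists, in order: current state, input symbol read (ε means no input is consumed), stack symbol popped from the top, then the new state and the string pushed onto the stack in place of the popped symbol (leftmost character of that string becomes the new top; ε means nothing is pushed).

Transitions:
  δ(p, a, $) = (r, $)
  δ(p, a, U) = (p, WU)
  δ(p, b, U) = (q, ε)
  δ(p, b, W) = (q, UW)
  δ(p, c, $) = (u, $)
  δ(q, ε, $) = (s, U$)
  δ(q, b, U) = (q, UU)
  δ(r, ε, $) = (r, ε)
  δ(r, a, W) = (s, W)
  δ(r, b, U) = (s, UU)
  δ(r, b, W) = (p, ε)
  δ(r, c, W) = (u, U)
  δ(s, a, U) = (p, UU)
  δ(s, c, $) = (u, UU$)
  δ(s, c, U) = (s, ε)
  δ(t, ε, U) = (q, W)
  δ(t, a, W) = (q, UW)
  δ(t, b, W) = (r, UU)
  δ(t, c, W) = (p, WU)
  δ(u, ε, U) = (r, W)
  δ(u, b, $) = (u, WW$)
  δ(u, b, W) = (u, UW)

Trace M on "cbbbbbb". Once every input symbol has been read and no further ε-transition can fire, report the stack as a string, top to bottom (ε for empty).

(p, cbbbbbb, $)
  read c, top $: go to u, push $ → (u, bbbbbb, $)
  read b, top $: go to u, push WW$ → (u, bbbbb, WW$)
  read b, top W: go to u, push UW → (u, bbbb, UWW$)
  ε-move, top U: go to r, push W → (r, bbbb, WWW$)
  read b, top W: go to p, push ε → (p, bbb, WW$)
  read b, top W: go to q, push UW → (q, bb, UWW$)
  read b, top U: go to q, push UU → (q, b, UUWW$)
  read b, top U: go to q, push UU → (q, ε, UUUWW$)
All input consumed in state q with stack UUUWW$.

UUUWW$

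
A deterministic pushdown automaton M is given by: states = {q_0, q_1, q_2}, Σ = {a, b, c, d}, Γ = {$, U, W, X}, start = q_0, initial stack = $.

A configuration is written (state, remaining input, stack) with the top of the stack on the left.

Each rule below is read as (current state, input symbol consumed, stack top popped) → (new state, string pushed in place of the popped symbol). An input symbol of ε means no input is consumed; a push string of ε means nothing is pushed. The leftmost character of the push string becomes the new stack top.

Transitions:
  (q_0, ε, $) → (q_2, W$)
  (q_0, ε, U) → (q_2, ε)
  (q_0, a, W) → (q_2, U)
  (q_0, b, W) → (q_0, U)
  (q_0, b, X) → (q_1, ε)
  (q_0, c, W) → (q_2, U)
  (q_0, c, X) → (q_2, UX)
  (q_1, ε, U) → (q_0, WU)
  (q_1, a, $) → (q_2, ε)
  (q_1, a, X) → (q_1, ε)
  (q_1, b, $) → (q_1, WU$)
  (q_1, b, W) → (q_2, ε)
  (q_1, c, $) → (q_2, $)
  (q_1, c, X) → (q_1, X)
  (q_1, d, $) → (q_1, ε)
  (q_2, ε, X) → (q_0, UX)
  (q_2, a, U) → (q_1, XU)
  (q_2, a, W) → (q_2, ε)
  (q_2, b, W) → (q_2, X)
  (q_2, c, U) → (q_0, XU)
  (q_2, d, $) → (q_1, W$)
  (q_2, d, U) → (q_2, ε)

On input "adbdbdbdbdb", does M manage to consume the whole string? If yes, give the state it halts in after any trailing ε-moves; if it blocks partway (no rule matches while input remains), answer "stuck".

q_2

(q_0, adbdbdbdbdb, $) ⊢ (q_2, adbdbdbdbdb, W$) ⊢ (q_2, dbdbdbdbdb, $) ⊢ (q_1, bdbdbdbdb, W$) ⊢ (q_2, dbdbdbdb, $) ⊢ (q_1, bdbdbdb, W$) ⊢ (q_2, dbdbdb, $) ⊢ (q_1, bdbdb, W$) ⊢ (q_2, dbdb, $) ⊢ (q_1, bdb, W$) ⊢ (q_2, db, $) ⊢ (q_1, b, W$) ⊢ (q_2, ε, $)
All input consumed; M is in state q_2.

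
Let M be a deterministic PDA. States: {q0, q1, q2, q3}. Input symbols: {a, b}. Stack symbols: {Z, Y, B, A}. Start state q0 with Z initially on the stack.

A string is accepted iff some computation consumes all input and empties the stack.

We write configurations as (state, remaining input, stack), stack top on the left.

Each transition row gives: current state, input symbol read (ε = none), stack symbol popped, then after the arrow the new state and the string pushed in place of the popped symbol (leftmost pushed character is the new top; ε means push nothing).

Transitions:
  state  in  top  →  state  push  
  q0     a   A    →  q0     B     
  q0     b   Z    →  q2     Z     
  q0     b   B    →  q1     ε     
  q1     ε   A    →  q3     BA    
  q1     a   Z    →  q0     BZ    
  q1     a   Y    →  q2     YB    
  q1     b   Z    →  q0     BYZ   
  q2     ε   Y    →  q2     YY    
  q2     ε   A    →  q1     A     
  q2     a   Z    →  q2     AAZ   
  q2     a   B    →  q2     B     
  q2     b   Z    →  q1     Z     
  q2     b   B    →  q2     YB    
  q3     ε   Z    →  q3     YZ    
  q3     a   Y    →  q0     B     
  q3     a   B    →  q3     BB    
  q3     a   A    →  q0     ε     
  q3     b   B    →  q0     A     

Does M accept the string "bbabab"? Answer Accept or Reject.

(q0, bbabab, Z)
  read b, top Z: go to q2, push Z → (q2, babab, Z)
  read b, top Z: go to q1, push Z → (q1, abab, Z)
  read a, top Z: go to q0, push BZ → (q0, bab, BZ)
  read b, top B: go to q1, push ε → (q1, ab, Z)
  read a, top Z: go to q0, push BZ → (q0, b, BZ)
  read b, top B: go to q1, push ε → (q1, ε, Z)
All input consumed; stack is Z, not empty, and no further ε-move applies.

Reject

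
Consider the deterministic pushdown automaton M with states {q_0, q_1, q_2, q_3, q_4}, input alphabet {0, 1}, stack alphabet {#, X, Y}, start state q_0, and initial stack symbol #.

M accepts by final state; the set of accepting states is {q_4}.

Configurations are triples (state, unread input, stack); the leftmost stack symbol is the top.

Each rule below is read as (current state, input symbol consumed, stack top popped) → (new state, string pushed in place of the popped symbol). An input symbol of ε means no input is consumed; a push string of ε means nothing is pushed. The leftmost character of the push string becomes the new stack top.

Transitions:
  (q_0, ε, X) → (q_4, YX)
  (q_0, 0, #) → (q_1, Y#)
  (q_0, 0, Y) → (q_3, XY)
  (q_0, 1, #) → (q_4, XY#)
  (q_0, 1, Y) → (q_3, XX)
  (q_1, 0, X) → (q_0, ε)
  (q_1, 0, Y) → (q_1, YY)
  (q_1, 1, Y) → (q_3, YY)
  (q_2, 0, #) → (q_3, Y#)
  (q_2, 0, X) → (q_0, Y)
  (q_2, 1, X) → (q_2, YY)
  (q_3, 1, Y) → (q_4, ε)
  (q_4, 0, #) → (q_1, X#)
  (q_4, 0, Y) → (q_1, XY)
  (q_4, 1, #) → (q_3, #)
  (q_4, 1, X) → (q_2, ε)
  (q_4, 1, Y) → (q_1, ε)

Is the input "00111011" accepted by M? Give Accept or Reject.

(q_0, 00111011, #) ⊢ (q_1, 0111011, Y#) ⊢ (q_1, 111011, YY#) ⊢ (q_3, 11011, YYY#) ⊢ (q_4, 1011, YY#) ⊢ (q_1, 011, Y#) ⊢ (q_1, 11, YY#) ⊢ (q_3, 1, YYY#) ⊢ (q_4, ε, YY#)
All input consumed; state q_4 ∈ F.

Accept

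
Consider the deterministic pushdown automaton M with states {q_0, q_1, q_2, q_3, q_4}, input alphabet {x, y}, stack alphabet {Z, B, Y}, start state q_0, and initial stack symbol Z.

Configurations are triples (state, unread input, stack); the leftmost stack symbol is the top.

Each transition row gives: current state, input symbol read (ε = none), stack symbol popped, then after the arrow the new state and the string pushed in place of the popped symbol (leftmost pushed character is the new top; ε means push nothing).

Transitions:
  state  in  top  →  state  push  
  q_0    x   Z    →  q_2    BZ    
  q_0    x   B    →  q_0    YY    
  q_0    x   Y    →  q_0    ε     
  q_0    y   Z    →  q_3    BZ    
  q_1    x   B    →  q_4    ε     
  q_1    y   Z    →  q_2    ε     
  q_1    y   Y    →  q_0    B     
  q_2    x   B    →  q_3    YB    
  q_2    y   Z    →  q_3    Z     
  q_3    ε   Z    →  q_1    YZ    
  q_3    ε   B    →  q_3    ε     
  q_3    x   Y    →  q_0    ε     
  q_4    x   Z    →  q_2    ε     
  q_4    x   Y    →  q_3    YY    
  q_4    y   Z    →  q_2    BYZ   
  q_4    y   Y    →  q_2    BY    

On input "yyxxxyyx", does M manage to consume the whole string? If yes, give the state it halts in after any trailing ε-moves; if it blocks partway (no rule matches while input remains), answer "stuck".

(q_0, yyxxxyyx, Z)
  read y, top Z: go to q_3, push BZ → (q_3, yxxxyyx, BZ)
  ε-move, top B: go to q_3, push ε → (q_3, yxxxyyx, Z)
  ε-move, top Z: go to q_1, push YZ → (q_1, yxxxyyx, YZ)
  read y, top Y: go to q_0, push B → (q_0, xxxyyx, BZ)
  read x, top B: go to q_0, push YY → (q_0, xxyyx, YYZ)
  read x, top Y: go to q_0, push ε → (q_0, xyyx, YZ)
  read x, top Y: go to q_0, push ε → (q_0, yyx, Z)
  read y, top Z: go to q_3, push BZ → (q_3, yx, BZ)
  ε-move, top B: go to q_3, push ε → (q_3, yx, Z)
  ε-move, top Z: go to q_1, push YZ → (q_1, yx, YZ)
  read y, top Y: go to q_0, push B → (q_0, x, BZ)
  read x, top B: go to q_0, push YY → (q_0, ε, YYZ)
All input consumed; M is in state q_0.

q_0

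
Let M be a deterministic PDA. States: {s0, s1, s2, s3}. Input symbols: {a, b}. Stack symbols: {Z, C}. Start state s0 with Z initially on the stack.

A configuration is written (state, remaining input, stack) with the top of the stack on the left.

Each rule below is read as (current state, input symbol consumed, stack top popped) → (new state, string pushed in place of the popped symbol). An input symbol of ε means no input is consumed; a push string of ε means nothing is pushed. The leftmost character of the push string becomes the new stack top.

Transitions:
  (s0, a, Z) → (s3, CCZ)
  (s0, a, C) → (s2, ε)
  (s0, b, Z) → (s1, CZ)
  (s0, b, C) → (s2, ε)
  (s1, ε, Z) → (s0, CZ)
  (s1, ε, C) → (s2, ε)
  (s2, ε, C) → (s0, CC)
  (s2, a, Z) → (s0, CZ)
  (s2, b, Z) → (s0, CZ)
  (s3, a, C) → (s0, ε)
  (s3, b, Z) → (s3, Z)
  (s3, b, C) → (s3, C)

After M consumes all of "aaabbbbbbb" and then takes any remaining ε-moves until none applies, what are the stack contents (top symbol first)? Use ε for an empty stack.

(s0, aaabbbbbbb, Z) ⊢ (s3, aabbbbbbb, CCZ) ⊢ (s0, abbbbbbb, CZ) ⊢ (s2, bbbbbbb, Z) ⊢ (s0, bbbbbb, CZ) ⊢ (s2, bbbbb, Z) ⊢ (s0, bbbb, CZ) ⊢ (s2, bbb, Z) ⊢ (s0, bb, CZ) ⊢ (s2, b, Z) ⊢ (s0, ε, CZ)
All input consumed in state s0 with stack CZ.

CZ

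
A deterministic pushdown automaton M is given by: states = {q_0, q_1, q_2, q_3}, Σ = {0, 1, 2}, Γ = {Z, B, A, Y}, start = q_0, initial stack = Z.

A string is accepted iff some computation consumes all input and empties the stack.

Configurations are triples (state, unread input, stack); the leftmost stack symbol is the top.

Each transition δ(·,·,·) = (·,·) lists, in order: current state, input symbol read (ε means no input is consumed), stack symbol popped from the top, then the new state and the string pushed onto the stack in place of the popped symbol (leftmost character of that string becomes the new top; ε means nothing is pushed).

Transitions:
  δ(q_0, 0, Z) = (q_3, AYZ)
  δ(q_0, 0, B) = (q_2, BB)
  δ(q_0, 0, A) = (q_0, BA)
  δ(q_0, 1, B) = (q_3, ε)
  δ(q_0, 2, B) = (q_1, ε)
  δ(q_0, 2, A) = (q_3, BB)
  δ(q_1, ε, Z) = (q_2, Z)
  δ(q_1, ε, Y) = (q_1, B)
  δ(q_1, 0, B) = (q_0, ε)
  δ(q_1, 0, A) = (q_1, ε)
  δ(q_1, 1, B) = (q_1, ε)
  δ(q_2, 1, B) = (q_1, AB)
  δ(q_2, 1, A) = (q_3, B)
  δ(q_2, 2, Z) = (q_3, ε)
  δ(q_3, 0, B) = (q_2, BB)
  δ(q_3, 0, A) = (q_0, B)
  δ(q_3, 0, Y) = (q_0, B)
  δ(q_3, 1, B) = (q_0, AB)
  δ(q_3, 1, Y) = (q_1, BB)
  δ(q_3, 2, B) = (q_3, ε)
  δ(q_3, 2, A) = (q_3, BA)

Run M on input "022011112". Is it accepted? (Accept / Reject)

(q_0, 022011112, Z)
  read 0, top Z: go to q_3, push AYZ → (q_3, 22011112, AYZ)
  read 2, top A: go to q_3, push BA → (q_3, 2011112, BAYZ)
  read 2, top B: go to q_3, push ε → (q_3, 011112, AYZ)
  read 0, top A: go to q_0, push B → (q_0, 11112, BYZ)
  read 1, top B: go to q_3, push ε → (q_3, 1112, YZ)
  read 1, top Y: go to q_1, push BB → (q_1, 112, BBZ)
  read 1, top B: go to q_1, push ε → (q_1, 12, BZ)
  read 1, top B: go to q_1, push ε → (q_1, 2, Z)
  ε-move, top Z: go to q_2, push Z → (q_2, 2, Z)
  read 2, top Z: go to q_3, push ε → (q_3, ε, ε)
All input consumed and the stack is empty.

Accept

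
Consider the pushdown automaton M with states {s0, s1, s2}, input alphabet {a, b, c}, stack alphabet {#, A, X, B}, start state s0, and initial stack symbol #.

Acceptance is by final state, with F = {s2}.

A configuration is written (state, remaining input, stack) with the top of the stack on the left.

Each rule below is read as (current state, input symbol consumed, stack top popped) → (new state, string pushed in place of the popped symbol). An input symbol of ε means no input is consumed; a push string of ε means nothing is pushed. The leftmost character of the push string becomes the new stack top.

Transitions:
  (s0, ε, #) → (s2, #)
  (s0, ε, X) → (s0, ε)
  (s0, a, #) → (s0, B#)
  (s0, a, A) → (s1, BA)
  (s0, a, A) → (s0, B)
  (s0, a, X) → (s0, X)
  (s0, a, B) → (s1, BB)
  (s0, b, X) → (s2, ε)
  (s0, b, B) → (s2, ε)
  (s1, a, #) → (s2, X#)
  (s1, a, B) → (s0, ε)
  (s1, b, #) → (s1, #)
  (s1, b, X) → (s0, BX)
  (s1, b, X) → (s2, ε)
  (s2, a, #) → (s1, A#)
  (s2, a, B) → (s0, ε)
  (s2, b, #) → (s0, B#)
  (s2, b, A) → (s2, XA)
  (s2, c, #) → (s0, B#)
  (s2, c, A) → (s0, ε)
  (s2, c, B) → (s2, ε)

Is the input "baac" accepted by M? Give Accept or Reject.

Reject

No computation consumes all input and reaches a final state.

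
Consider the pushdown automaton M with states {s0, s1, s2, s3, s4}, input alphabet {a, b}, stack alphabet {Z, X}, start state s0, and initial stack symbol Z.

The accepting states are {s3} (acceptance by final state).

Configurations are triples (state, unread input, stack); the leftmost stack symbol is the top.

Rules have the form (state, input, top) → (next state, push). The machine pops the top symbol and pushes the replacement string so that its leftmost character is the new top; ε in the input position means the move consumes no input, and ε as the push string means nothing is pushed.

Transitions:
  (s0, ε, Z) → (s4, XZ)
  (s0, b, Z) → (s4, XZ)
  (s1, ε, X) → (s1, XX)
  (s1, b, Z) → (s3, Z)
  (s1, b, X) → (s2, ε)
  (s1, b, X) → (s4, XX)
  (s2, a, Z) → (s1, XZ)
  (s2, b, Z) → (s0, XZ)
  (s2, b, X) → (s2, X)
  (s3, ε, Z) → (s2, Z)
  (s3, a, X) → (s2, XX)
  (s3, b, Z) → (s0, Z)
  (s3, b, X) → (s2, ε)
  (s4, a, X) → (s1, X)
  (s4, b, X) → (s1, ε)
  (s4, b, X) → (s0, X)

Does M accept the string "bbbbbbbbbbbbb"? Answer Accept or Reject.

Accept

One accepting computation: (s0, bbbbbbbbbbbbb, Z) ⊢ (s4, bbbbbbbbbbbbb, XZ) ⊢ (s1, bbbbbbbbbbbb, Z) ⊢ (s3, bbbbbbbbbbb, Z) ⊢ (s0, bbbbbbbbbb, Z) ⊢ (s4, bbbbbbbbbb, XZ) ⊢ (s1, bbbbbbbbb, Z) ⊢ (s3, bbbbbbbb, Z) ⊢ (s0, bbbbbbb, Z) ⊢ (s4, bbbbbb, XZ) ⊢ (s1, bbbbb, Z) ⊢ (s3, bbbb, Z) ⊢ (s0, bbb, Z) ⊢ (s4, bb, XZ) ⊢ (s1, b, Z) ⊢ (s3, ε, Z)
All input consumed and state s3 ∈ F.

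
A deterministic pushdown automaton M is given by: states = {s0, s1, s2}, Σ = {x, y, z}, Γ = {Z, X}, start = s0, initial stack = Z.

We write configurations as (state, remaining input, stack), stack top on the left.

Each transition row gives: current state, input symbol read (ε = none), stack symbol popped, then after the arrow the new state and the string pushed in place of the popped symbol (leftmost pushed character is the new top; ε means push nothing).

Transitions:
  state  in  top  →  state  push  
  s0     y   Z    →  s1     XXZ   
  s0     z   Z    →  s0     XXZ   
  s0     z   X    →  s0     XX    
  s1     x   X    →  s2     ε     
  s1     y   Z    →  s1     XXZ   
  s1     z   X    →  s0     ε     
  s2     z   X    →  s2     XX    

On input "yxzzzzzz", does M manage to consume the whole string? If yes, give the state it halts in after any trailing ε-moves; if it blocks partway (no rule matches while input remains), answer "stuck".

(s0, yxzzzzzz, Z)
  read y, top Z: go to s1, push XXZ → (s1, xzzzzzz, XXZ)
  read x, top X: go to s2, push ε → (s2, zzzzzz, XZ)
  read z, top X: go to s2, push XX → (s2, zzzzz, XXZ)
  read z, top X: go to s2, push XX → (s2, zzzz, XXXZ)
  read z, top X: go to s2, push XX → (s2, zzz, XXXXZ)
  read z, top X: go to s2, push XX → (s2, zz, XXXXXZ)
  read z, top X: go to s2, push XX → (s2, z, XXXXXXZ)
  read z, top X: go to s2, push XX → (s2, ε, XXXXXXXZ)
All input consumed; M is in state s2.

s2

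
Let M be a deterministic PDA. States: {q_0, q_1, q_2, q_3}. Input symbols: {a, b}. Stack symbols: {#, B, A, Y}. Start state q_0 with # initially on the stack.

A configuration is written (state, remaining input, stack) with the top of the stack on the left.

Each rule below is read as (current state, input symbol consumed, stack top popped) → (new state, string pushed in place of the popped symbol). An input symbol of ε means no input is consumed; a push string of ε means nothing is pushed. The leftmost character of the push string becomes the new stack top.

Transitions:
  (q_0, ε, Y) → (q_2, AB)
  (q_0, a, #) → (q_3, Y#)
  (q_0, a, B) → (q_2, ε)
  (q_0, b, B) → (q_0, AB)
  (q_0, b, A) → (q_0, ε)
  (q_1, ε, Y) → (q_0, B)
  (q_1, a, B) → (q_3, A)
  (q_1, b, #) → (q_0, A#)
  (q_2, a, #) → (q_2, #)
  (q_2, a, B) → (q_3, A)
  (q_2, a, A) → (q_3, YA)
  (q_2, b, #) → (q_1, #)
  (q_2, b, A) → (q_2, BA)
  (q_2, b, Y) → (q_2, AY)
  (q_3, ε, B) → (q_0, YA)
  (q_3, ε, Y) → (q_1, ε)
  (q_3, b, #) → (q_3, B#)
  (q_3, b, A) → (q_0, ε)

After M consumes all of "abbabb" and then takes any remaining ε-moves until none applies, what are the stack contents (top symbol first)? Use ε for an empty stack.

(q_0, abbabb, #)
  read a, top #: go to q_3, push Y# → (q_3, bbabb, Y#)
  ε-move, top Y: go to q_1, push ε → (q_1, bbabb, #)
  read b, top #: go to q_0, push A# → (q_0, babb, A#)
  read b, top A: go to q_0, push ε → (q_0, abb, #)
  read a, top #: go to q_3, push Y# → (q_3, bb, Y#)
  ε-move, top Y: go to q_1, push ε → (q_1, bb, #)
  read b, top #: go to q_0, push A# → (q_0, b, A#)
  read b, top A: go to q_0, push ε → (q_0, ε, #)
All input consumed in state q_0 with stack #.

#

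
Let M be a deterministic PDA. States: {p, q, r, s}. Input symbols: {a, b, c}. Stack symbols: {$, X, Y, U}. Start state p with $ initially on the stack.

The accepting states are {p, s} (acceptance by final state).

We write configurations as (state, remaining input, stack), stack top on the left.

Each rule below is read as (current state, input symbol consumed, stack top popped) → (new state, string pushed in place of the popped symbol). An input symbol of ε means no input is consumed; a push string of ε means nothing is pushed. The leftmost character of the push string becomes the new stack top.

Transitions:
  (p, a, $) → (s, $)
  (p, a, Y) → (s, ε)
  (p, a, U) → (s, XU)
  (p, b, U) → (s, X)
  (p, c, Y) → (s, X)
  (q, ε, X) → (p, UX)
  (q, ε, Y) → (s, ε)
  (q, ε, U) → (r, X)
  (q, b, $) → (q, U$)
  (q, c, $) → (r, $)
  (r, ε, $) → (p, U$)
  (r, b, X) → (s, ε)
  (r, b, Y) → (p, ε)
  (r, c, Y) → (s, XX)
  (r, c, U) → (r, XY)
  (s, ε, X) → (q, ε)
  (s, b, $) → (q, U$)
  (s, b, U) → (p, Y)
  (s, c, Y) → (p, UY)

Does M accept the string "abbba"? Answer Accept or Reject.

(p, abbba, $) ⊢ (s, bbba, $) ⊢ (q, bba, U$) ⊢ (r, bba, X$) ⊢ (s, ba, $) ⊢ (q, a, U$) ⊢ (r, a, X$)
No transition applies at (r, a, X$); input not fully consumed.

Reject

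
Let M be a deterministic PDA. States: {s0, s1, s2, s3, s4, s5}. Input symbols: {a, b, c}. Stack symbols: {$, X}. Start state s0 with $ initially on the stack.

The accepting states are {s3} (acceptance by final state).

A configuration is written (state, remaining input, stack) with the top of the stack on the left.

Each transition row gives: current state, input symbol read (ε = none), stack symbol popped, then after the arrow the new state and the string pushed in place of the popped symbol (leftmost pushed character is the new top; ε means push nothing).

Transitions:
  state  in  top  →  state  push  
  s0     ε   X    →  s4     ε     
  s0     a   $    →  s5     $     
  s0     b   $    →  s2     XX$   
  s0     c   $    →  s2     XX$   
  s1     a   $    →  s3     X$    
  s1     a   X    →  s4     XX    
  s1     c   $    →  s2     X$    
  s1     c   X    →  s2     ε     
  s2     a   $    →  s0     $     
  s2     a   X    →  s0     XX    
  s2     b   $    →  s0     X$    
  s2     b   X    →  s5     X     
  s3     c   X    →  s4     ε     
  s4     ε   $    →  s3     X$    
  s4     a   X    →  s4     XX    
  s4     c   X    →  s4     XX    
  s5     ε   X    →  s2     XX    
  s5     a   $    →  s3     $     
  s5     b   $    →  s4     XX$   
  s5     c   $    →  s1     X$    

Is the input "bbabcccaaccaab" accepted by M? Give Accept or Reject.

Reject

(s0, bbabcccaaccaab, $)
  read b, top $: go to s2, push XX$ → (s2, babcccaaccaab, XX$)
  read b, top X: go to s5, push X → (s5, abcccaaccaab, XX$)
  ε-move, top X: go to s2, push XX → (s2, abcccaaccaab, XXX$)
  read a, top X: go to s0, push XX → (s0, bcccaaccaab, XXXX$)
  ε-move, top X: go to s4, push ε → (s4, bcccaaccaab, XXX$)
No transition applies at (s4, bcccaaccaab, XXX$); input not fully consumed.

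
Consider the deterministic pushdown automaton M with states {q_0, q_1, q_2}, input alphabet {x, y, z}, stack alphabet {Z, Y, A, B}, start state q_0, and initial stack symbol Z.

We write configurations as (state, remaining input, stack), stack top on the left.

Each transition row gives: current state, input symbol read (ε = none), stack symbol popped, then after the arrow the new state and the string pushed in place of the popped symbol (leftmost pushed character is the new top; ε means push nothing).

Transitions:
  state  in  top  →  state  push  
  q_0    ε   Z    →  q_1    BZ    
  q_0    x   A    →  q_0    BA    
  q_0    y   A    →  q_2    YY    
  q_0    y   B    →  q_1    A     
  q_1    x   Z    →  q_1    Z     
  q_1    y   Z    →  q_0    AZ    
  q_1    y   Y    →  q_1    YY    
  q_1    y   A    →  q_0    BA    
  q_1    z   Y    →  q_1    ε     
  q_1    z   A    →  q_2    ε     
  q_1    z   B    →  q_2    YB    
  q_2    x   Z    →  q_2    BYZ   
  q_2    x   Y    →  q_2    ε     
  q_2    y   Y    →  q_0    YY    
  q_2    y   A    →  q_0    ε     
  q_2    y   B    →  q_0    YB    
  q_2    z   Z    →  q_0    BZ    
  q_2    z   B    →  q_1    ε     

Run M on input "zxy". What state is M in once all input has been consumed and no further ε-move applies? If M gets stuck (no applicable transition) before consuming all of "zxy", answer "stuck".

(q_0, zxy, Z)
  ε-move, top Z: go to q_1, push BZ → (q_1, zxy, BZ)
  read z, top B: go to q_2, push YB → (q_2, xy, YBZ)
  read x, top Y: go to q_2, push ε → (q_2, y, BZ)
  read y, top B: go to q_0, push YB → (q_0, ε, YBZ)
All input consumed; M is in state q_0.

q_0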